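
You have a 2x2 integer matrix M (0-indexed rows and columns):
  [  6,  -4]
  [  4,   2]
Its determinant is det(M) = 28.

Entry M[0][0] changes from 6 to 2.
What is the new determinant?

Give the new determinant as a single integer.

det is linear in row 0: changing M[0][0] by delta changes det by delta * cofactor(0,0).
Cofactor C_00 = (-1)^(0+0) * minor(0,0) = 2
Entry delta = 2 - 6 = -4
Det delta = -4 * 2 = -8
New det = 28 + -8 = 20

Answer: 20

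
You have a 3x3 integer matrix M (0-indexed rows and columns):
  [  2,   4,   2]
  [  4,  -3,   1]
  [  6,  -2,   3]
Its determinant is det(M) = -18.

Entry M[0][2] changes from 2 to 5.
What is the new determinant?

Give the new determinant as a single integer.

Answer: 12

Derivation:
det is linear in row 0: changing M[0][2] by delta changes det by delta * cofactor(0,2).
Cofactor C_02 = (-1)^(0+2) * minor(0,2) = 10
Entry delta = 5 - 2 = 3
Det delta = 3 * 10 = 30
New det = -18 + 30 = 12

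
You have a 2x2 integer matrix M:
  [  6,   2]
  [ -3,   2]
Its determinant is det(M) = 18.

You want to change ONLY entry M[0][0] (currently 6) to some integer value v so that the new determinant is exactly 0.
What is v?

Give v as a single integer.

Answer: -3

Derivation:
det is linear in entry M[0][0]: det = old_det + (v - 6) * C_00
Cofactor C_00 = 2
Want det = 0: 18 + (v - 6) * 2 = 0
  (v - 6) = -18 / 2 = -9
  v = 6 + (-9) = -3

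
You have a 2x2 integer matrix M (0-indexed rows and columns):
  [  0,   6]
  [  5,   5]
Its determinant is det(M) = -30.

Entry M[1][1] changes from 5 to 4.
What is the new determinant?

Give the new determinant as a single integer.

det is linear in row 1: changing M[1][1] by delta changes det by delta * cofactor(1,1).
Cofactor C_11 = (-1)^(1+1) * minor(1,1) = 0
Entry delta = 4 - 5 = -1
Det delta = -1 * 0 = 0
New det = -30 + 0 = -30

Answer: -30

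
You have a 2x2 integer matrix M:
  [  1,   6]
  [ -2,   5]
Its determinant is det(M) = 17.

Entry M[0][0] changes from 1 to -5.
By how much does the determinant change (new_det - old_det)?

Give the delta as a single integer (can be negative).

Answer: -30

Derivation:
Cofactor C_00 = 5
Entry delta = -5 - 1 = -6
Det delta = entry_delta * cofactor = -6 * 5 = -30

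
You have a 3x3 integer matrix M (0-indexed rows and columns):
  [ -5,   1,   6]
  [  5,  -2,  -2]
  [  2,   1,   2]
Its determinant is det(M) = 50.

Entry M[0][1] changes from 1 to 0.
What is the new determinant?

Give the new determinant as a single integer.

det is linear in row 0: changing M[0][1] by delta changes det by delta * cofactor(0,1).
Cofactor C_01 = (-1)^(0+1) * minor(0,1) = -14
Entry delta = 0 - 1 = -1
Det delta = -1 * -14 = 14
New det = 50 + 14 = 64

Answer: 64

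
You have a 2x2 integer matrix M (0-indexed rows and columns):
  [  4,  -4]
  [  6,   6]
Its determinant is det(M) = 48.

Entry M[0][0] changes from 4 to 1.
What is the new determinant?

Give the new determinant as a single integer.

Answer: 30

Derivation:
det is linear in row 0: changing M[0][0] by delta changes det by delta * cofactor(0,0).
Cofactor C_00 = (-1)^(0+0) * minor(0,0) = 6
Entry delta = 1 - 4 = -3
Det delta = -3 * 6 = -18
New det = 48 + -18 = 30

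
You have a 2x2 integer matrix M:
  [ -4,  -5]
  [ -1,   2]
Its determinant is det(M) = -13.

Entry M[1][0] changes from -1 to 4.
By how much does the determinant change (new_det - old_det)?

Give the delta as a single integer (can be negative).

Cofactor C_10 = 5
Entry delta = 4 - -1 = 5
Det delta = entry_delta * cofactor = 5 * 5 = 25

Answer: 25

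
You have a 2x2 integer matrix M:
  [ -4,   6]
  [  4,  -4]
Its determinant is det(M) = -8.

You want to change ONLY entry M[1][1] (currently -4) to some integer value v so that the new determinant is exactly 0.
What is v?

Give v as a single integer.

Answer: -6

Derivation:
det is linear in entry M[1][1]: det = old_det + (v - -4) * C_11
Cofactor C_11 = -4
Want det = 0: -8 + (v - -4) * -4 = 0
  (v - -4) = 8 / -4 = -2
  v = -4 + (-2) = -6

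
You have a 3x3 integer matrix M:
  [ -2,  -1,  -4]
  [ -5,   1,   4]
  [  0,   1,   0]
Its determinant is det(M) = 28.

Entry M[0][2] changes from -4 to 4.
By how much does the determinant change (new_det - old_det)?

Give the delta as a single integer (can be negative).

Cofactor C_02 = -5
Entry delta = 4 - -4 = 8
Det delta = entry_delta * cofactor = 8 * -5 = -40

Answer: -40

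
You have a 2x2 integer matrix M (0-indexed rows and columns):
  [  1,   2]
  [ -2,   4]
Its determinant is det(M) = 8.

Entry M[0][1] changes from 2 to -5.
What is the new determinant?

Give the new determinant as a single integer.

Answer: -6

Derivation:
det is linear in row 0: changing M[0][1] by delta changes det by delta * cofactor(0,1).
Cofactor C_01 = (-1)^(0+1) * minor(0,1) = 2
Entry delta = -5 - 2 = -7
Det delta = -7 * 2 = -14
New det = 8 + -14 = -6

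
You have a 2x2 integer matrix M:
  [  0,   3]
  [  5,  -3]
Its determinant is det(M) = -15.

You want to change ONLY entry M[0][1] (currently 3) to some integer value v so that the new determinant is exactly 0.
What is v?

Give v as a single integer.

det is linear in entry M[0][1]: det = old_det + (v - 3) * C_01
Cofactor C_01 = -5
Want det = 0: -15 + (v - 3) * -5 = 0
  (v - 3) = 15 / -5 = -3
  v = 3 + (-3) = 0

Answer: 0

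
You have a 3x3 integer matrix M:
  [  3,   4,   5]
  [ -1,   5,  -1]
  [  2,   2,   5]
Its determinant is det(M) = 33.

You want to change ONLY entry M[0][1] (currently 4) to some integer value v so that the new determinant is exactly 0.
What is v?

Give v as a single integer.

det is linear in entry M[0][1]: det = old_det + (v - 4) * C_01
Cofactor C_01 = 3
Want det = 0: 33 + (v - 4) * 3 = 0
  (v - 4) = -33 / 3 = -11
  v = 4 + (-11) = -7

Answer: -7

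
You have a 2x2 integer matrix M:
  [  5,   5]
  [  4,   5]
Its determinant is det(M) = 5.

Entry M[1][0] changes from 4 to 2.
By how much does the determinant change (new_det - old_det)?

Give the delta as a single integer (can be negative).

Cofactor C_10 = -5
Entry delta = 2 - 4 = -2
Det delta = entry_delta * cofactor = -2 * -5 = 10

Answer: 10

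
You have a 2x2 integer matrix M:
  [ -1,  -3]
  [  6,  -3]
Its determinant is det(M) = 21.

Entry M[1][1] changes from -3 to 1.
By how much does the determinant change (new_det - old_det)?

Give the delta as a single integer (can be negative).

Cofactor C_11 = -1
Entry delta = 1 - -3 = 4
Det delta = entry_delta * cofactor = 4 * -1 = -4

Answer: -4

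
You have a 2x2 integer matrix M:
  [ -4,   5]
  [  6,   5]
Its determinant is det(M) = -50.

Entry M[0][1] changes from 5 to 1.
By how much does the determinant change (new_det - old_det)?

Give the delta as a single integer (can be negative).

Answer: 24

Derivation:
Cofactor C_01 = -6
Entry delta = 1 - 5 = -4
Det delta = entry_delta * cofactor = -4 * -6 = 24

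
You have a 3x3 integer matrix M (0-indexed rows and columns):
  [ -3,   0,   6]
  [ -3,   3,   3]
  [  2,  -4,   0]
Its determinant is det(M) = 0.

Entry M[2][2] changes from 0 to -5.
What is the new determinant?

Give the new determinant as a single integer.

det is linear in row 2: changing M[2][2] by delta changes det by delta * cofactor(2,2).
Cofactor C_22 = (-1)^(2+2) * minor(2,2) = -9
Entry delta = -5 - 0 = -5
Det delta = -5 * -9 = 45
New det = 0 + 45 = 45

Answer: 45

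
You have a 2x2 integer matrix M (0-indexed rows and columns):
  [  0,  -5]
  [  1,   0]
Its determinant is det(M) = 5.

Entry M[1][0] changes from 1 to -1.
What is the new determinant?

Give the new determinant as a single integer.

Answer: -5

Derivation:
det is linear in row 1: changing M[1][0] by delta changes det by delta * cofactor(1,0).
Cofactor C_10 = (-1)^(1+0) * minor(1,0) = 5
Entry delta = -1 - 1 = -2
Det delta = -2 * 5 = -10
New det = 5 + -10 = -5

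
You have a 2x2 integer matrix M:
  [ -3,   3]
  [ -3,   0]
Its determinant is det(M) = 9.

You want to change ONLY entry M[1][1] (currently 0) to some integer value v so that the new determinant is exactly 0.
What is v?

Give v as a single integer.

det is linear in entry M[1][1]: det = old_det + (v - 0) * C_11
Cofactor C_11 = -3
Want det = 0: 9 + (v - 0) * -3 = 0
  (v - 0) = -9 / -3 = 3
  v = 0 + (3) = 3

Answer: 3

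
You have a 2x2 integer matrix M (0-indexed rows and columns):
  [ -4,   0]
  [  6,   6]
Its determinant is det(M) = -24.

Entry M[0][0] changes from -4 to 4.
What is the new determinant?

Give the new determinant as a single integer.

Answer: 24

Derivation:
det is linear in row 0: changing M[0][0] by delta changes det by delta * cofactor(0,0).
Cofactor C_00 = (-1)^(0+0) * minor(0,0) = 6
Entry delta = 4 - -4 = 8
Det delta = 8 * 6 = 48
New det = -24 + 48 = 24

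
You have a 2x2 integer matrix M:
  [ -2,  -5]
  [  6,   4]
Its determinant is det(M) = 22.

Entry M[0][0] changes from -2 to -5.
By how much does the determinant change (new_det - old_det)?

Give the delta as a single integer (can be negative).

Cofactor C_00 = 4
Entry delta = -5 - -2 = -3
Det delta = entry_delta * cofactor = -3 * 4 = -12

Answer: -12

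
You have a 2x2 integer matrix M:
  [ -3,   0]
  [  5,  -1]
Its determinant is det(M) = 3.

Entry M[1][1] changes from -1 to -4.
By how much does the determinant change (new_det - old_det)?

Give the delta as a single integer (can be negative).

Cofactor C_11 = -3
Entry delta = -4 - -1 = -3
Det delta = entry_delta * cofactor = -3 * -3 = 9

Answer: 9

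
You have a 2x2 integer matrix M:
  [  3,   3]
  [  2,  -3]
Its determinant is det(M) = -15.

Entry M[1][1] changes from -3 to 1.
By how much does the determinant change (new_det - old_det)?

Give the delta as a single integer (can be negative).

Cofactor C_11 = 3
Entry delta = 1 - -3 = 4
Det delta = entry_delta * cofactor = 4 * 3 = 12

Answer: 12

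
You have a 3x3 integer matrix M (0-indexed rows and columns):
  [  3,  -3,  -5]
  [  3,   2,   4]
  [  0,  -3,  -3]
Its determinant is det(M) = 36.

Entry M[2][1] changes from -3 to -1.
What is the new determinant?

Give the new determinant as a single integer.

det is linear in row 2: changing M[2][1] by delta changes det by delta * cofactor(2,1).
Cofactor C_21 = (-1)^(2+1) * minor(2,1) = -27
Entry delta = -1 - -3 = 2
Det delta = 2 * -27 = -54
New det = 36 + -54 = -18

Answer: -18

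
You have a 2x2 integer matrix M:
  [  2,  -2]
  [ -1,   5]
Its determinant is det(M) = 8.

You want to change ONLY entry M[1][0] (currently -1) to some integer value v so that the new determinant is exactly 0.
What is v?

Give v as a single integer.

Answer: -5

Derivation:
det is linear in entry M[1][0]: det = old_det + (v - -1) * C_10
Cofactor C_10 = 2
Want det = 0: 8 + (v - -1) * 2 = 0
  (v - -1) = -8 / 2 = -4
  v = -1 + (-4) = -5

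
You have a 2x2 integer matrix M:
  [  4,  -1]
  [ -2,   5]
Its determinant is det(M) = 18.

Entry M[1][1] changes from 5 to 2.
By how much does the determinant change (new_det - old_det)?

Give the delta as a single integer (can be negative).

Cofactor C_11 = 4
Entry delta = 2 - 5 = -3
Det delta = entry_delta * cofactor = -3 * 4 = -12

Answer: -12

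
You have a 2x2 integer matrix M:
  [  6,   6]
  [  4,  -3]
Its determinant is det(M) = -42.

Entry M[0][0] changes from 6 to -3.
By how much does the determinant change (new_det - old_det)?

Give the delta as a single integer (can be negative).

Answer: 27

Derivation:
Cofactor C_00 = -3
Entry delta = -3 - 6 = -9
Det delta = entry_delta * cofactor = -9 * -3 = 27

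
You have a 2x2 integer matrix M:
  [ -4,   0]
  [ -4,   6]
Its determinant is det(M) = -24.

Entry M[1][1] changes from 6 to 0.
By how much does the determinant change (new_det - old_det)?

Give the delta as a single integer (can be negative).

Answer: 24

Derivation:
Cofactor C_11 = -4
Entry delta = 0 - 6 = -6
Det delta = entry_delta * cofactor = -6 * -4 = 24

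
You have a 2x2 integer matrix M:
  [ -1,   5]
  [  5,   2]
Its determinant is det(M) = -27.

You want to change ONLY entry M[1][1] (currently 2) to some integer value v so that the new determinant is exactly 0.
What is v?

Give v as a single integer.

Answer: -25

Derivation:
det is linear in entry M[1][1]: det = old_det + (v - 2) * C_11
Cofactor C_11 = -1
Want det = 0: -27 + (v - 2) * -1 = 0
  (v - 2) = 27 / -1 = -27
  v = 2 + (-27) = -25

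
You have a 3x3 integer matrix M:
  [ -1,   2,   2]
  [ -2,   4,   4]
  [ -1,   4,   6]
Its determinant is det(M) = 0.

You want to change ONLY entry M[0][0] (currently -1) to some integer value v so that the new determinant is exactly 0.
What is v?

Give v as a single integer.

Answer: -1

Derivation:
det is linear in entry M[0][0]: det = old_det + (v - -1) * C_00
Cofactor C_00 = 8
Want det = 0: 0 + (v - -1) * 8 = 0
  (v - -1) = 0 / 8 = 0
  v = -1 + (0) = -1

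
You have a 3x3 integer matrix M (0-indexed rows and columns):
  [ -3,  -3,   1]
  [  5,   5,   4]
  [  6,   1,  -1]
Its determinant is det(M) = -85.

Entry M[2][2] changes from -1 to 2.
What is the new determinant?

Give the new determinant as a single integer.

det is linear in row 2: changing M[2][2] by delta changes det by delta * cofactor(2,2).
Cofactor C_22 = (-1)^(2+2) * minor(2,2) = 0
Entry delta = 2 - -1 = 3
Det delta = 3 * 0 = 0
New det = -85 + 0 = -85

Answer: -85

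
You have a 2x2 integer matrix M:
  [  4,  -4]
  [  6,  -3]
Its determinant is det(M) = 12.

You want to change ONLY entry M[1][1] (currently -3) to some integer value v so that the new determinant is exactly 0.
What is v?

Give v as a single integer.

det is linear in entry M[1][1]: det = old_det + (v - -3) * C_11
Cofactor C_11 = 4
Want det = 0: 12 + (v - -3) * 4 = 0
  (v - -3) = -12 / 4 = -3
  v = -3 + (-3) = -6

Answer: -6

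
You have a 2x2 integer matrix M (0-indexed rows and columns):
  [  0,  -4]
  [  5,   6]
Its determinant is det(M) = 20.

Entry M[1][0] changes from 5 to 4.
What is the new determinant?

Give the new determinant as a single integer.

det is linear in row 1: changing M[1][0] by delta changes det by delta * cofactor(1,0).
Cofactor C_10 = (-1)^(1+0) * minor(1,0) = 4
Entry delta = 4 - 5 = -1
Det delta = -1 * 4 = -4
New det = 20 + -4 = 16

Answer: 16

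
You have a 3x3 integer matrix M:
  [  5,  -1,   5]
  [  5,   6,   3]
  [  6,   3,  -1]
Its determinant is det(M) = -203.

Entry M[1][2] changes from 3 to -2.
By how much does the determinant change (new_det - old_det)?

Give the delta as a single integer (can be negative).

Cofactor C_12 = -21
Entry delta = -2 - 3 = -5
Det delta = entry_delta * cofactor = -5 * -21 = 105

Answer: 105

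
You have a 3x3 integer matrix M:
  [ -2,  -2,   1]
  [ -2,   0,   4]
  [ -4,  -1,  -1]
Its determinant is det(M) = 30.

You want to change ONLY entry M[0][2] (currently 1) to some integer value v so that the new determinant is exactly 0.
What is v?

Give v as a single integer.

Answer: -14

Derivation:
det is linear in entry M[0][2]: det = old_det + (v - 1) * C_02
Cofactor C_02 = 2
Want det = 0: 30 + (v - 1) * 2 = 0
  (v - 1) = -30 / 2 = -15
  v = 1 + (-15) = -14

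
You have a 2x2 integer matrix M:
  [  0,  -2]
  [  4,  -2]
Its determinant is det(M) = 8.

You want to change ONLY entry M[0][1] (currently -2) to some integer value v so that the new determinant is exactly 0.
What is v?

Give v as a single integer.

det is linear in entry M[0][1]: det = old_det + (v - -2) * C_01
Cofactor C_01 = -4
Want det = 0: 8 + (v - -2) * -4 = 0
  (v - -2) = -8 / -4 = 2
  v = -2 + (2) = 0

Answer: 0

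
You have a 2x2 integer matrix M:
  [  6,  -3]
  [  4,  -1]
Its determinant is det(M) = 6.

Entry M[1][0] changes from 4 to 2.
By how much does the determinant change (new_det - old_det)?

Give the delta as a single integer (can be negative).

Cofactor C_10 = 3
Entry delta = 2 - 4 = -2
Det delta = entry_delta * cofactor = -2 * 3 = -6

Answer: -6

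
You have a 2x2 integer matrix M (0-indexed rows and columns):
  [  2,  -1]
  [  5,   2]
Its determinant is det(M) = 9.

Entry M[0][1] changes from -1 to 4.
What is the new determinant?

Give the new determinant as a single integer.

Answer: -16

Derivation:
det is linear in row 0: changing M[0][1] by delta changes det by delta * cofactor(0,1).
Cofactor C_01 = (-1)^(0+1) * minor(0,1) = -5
Entry delta = 4 - -1 = 5
Det delta = 5 * -5 = -25
New det = 9 + -25 = -16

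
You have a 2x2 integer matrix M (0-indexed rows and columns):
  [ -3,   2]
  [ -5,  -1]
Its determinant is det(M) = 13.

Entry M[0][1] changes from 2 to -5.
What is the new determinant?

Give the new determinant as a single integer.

det is linear in row 0: changing M[0][1] by delta changes det by delta * cofactor(0,1).
Cofactor C_01 = (-1)^(0+1) * minor(0,1) = 5
Entry delta = -5 - 2 = -7
Det delta = -7 * 5 = -35
New det = 13 + -35 = -22

Answer: -22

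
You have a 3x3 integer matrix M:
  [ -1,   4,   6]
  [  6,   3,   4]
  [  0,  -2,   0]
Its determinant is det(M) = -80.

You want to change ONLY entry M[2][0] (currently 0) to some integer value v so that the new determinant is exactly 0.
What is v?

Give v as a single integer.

Answer: -40

Derivation:
det is linear in entry M[2][0]: det = old_det + (v - 0) * C_20
Cofactor C_20 = -2
Want det = 0: -80 + (v - 0) * -2 = 0
  (v - 0) = 80 / -2 = -40
  v = 0 + (-40) = -40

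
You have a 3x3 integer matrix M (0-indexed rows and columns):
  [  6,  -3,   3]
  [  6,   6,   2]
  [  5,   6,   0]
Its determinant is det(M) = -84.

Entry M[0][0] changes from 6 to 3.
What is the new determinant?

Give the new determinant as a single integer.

det is linear in row 0: changing M[0][0] by delta changes det by delta * cofactor(0,0).
Cofactor C_00 = (-1)^(0+0) * minor(0,0) = -12
Entry delta = 3 - 6 = -3
Det delta = -3 * -12 = 36
New det = -84 + 36 = -48

Answer: -48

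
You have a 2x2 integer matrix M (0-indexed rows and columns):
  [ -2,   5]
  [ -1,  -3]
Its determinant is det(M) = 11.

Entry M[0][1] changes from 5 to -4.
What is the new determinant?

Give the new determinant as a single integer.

Answer: 2

Derivation:
det is linear in row 0: changing M[0][1] by delta changes det by delta * cofactor(0,1).
Cofactor C_01 = (-1)^(0+1) * minor(0,1) = 1
Entry delta = -4 - 5 = -9
Det delta = -9 * 1 = -9
New det = 11 + -9 = 2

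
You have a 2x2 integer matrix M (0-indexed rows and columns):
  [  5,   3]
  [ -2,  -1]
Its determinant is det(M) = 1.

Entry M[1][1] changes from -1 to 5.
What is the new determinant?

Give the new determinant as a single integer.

Answer: 31

Derivation:
det is linear in row 1: changing M[1][1] by delta changes det by delta * cofactor(1,1).
Cofactor C_11 = (-1)^(1+1) * minor(1,1) = 5
Entry delta = 5 - -1 = 6
Det delta = 6 * 5 = 30
New det = 1 + 30 = 31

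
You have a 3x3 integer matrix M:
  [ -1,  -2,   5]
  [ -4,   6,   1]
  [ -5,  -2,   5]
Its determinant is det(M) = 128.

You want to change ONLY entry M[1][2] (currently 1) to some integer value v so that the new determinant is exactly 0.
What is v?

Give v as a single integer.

Answer: -15

Derivation:
det is linear in entry M[1][2]: det = old_det + (v - 1) * C_12
Cofactor C_12 = 8
Want det = 0: 128 + (v - 1) * 8 = 0
  (v - 1) = -128 / 8 = -16
  v = 1 + (-16) = -15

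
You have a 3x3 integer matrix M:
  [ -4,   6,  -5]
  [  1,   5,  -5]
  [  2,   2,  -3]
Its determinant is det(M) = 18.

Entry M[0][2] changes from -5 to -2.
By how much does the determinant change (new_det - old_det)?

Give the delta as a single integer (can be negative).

Cofactor C_02 = -8
Entry delta = -2 - -5 = 3
Det delta = entry_delta * cofactor = 3 * -8 = -24

Answer: -24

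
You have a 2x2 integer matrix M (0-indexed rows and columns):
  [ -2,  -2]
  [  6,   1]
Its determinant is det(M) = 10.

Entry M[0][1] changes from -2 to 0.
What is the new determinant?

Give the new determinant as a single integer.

Answer: -2

Derivation:
det is linear in row 0: changing M[0][1] by delta changes det by delta * cofactor(0,1).
Cofactor C_01 = (-1)^(0+1) * minor(0,1) = -6
Entry delta = 0 - -2 = 2
Det delta = 2 * -6 = -12
New det = 10 + -12 = -2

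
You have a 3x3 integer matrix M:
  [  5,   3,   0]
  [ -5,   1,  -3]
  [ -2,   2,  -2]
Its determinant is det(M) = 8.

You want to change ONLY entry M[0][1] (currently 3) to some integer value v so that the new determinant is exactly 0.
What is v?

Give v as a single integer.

Answer: 5

Derivation:
det is linear in entry M[0][1]: det = old_det + (v - 3) * C_01
Cofactor C_01 = -4
Want det = 0: 8 + (v - 3) * -4 = 0
  (v - 3) = -8 / -4 = 2
  v = 3 + (2) = 5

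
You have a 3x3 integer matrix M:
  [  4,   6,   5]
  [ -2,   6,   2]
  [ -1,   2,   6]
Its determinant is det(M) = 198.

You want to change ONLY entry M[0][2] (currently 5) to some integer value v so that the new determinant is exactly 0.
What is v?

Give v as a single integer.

Answer: -94

Derivation:
det is linear in entry M[0][2]: det = old_det + (v - 5) * C_02
Cofactor C_02 = 2
Want det = 0: 198 + (v - 5) * 2 = 0
  (v - 5) = -198 / 2 = -99
  v = 5 + (-99) = -94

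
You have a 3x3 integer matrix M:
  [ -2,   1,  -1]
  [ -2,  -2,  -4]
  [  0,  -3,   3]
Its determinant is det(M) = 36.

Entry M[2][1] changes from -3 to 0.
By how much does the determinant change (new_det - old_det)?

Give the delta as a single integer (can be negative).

Cofactor C_21 = -6
Entry delta = 0 - -3 = 3
Det delta = entry_delta * cofactor = 3 * -6 = -18

Answer: -18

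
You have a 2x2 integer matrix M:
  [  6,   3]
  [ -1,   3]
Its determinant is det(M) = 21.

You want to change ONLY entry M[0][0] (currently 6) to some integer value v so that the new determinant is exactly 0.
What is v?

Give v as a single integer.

Answer: -1

Derivation:
det is linear in entry M[0][0]: det = old_det + (v - 6) * C_00
Cofactor C_00 = 3
Want det = 0: 21 + (v - 6) * 3 = 0
  (v - 6) = -21 / 3 = -7
  v = 6 + (-7) = -1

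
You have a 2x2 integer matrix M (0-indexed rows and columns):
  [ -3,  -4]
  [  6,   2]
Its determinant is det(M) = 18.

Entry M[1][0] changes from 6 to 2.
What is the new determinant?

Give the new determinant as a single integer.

det is linear in row 1: changing M[1][0] by delta changes det by delta * cofactor(1,0).
Cofactor C_10 = (-1)^(1+0) * minor(1,0) = 4
Entry delta = 2 - 6 = -4
Det delta = -4 * 4 = -16
New det = 18 + -16 = 2

Answer: 2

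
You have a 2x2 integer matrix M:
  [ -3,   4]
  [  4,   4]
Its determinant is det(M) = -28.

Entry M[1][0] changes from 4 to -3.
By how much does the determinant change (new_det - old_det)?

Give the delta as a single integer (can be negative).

Cofactor C_10 = -4
Entry delta = -3 - 4 = -7
Det delta = entry_delta * cofactor = -7 * -4 = 28

Answer: 28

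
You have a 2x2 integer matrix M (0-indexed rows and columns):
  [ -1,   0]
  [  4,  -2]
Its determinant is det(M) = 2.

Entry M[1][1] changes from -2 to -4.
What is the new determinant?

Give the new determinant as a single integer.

det is linear in row 1: changing M[1][1] by delta changes det by delta * cofactor(1,1).
Cofactor C_11 = (-1)^(1+1) * minor(1,1) = -1
Entry delta = -4 - -2 = -2
Det delta = -2 * -1 = 2
New det = 2 + 2 = 4

Answer: 4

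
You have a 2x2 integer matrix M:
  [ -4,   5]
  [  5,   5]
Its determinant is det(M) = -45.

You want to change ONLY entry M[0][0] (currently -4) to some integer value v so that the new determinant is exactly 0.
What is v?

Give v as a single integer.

Answer: 5

Derivation:
det is linear in entry M[0][0]: det = old_det + (v - -4) * C_00
Cofactor C_00 = 5
Want det = 0: -45 + (v - -4) * 5 = 0
  (v - -4) = 45 / 5 = 9
  v = -4 + (9) = 5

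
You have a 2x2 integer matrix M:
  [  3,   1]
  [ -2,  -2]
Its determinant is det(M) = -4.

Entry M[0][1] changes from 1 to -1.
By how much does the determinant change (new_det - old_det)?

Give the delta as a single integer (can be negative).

Cofactor C_01 = 2
Entry delta = -1 - 1 = -2
Det delta = entry_delta * cofactor = -2 * 2 = -4

Answer: -4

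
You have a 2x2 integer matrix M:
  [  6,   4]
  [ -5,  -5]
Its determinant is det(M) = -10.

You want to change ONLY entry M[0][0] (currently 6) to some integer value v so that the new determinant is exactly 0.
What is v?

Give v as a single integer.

det is linear in entry M[0][0]: det = old_det + (v - 6) * C_00
Cofactor C_00 = -5
Want det = 0: -10 + (v - 6) * -5 = 0
  (v - 6) = 10 / -5 = -2
  v = 6 + (-2) = 4

Answer: 4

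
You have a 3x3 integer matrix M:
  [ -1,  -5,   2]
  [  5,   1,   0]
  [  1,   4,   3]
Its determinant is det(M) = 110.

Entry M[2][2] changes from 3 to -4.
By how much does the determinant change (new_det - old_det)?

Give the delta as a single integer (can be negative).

Answer: -168

Derivation:
Cofactor C_22 = 24
Entry delta = -4 - 3 = -7
Det delta = entry_delta * cofactor = -7 * 24 = -168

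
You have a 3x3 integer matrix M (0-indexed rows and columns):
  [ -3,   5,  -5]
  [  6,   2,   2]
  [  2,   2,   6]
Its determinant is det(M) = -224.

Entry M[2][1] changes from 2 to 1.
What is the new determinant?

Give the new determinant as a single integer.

det is linear in row 2: changing M[2][1] by delta changes det by delta * cofactor(2,1).
Cofactor C_21 = (-1)^(2+1) * minor(2,1) = -24
Entry delta = 1 - 2 = -1
Det delta = -1 * -24 = 24
New det = -224 + 24 = -200

Answer: -200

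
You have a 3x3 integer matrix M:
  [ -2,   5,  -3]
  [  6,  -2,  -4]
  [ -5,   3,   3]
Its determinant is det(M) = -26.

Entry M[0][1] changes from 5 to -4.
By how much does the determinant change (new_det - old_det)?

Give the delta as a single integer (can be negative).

Cofactor C_01 = 2
Entry delta = -4 - 5 = -9
Det delta = entry_delta * cofactor = -9 * 2 = -18

Answer: -18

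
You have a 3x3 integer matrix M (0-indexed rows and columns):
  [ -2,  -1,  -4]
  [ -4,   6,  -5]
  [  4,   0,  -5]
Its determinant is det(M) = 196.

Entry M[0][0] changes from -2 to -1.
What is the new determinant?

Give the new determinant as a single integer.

det is linear in row 0: changing M[0][0] by delta changes det by delta * cofactor(0,0).
Cofactor C_00 = (-1)^(0+0) * minor(0,0) = -30
Entry delta = -1 - -2 = 1
Det delta = 1 * -30 = -30
New det = 196 + -30 = 166

Answer: 166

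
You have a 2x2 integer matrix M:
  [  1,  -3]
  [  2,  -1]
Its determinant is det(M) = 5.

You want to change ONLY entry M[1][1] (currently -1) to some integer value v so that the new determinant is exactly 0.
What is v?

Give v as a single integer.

Answer: -6

Derivation:
det is linear in entry M[1][1]: det = old_det + (v - -1) * C_11
Cofactor C_11 = 1
Want det = 0: 5 + (v - -1) * 1 = 0
  (v - -1) = -5 / 1 = -5
  v = -1 + (-5) = -6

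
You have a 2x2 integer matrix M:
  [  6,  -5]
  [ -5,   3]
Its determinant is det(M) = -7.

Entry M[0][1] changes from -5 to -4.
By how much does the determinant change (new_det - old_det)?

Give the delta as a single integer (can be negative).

Answer: 5

Derivation:
Cofactor C_01 = 5
Entry delta = -4 - -5 = 1
Det delta = entry_delta * cofactor = 1 * 5 = 5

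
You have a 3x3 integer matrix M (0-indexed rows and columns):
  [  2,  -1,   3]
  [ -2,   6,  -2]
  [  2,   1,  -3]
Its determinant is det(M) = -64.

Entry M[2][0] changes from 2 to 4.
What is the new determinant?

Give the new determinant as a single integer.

Answer: -96

Derivation:
det is linear in row 2: changing M[2][0] by delta changes det by delta * cofactor(2,0).
Cofactor C_20 = (-1)^(2+0) * minor(2,0) = -16
Entry delta = 4 - 2 = 2
Det delta = 2 * -16 = -32
New det = -64 + -32 = -96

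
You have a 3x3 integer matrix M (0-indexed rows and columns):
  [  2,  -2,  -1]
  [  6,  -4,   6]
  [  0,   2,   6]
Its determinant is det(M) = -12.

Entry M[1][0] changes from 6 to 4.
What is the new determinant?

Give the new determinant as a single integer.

Answer: -32

Derivation:
det is linear in row 1: changing M[1][0] by delta changes det by delta * cofactor(1,0).
Cofactor C_10 = (-1)^(1+0) * minor(1,0) = 10
Entry delta = 4 - 6 = -2
Det delta = -2 * 10 = -20
New det = -12 + -20 = -32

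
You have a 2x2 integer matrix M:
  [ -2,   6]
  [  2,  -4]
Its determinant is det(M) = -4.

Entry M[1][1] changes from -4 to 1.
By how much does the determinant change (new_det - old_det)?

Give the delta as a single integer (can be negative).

Answer: -10

Derivation:
Cofactor C_11 = -2
Entry delta = 1 - -4 = 5
Det delta = entry_delta * cofactor = 5 * -2 = -10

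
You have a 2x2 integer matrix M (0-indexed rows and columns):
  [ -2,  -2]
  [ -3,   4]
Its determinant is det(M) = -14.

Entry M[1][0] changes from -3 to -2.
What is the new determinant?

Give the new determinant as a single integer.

Answer: -12

Derivation:
det is linear in row 1: changing M[1][0] by delta changes det by delta * cofactor(1,0).
Cofactor C_10 = (-1)^(1+0) * minor(1,0) = 2
Entry delta = -2 - -3 = 1
Det delta = 1 * 2 = 2
New det = -14 + 2 = -12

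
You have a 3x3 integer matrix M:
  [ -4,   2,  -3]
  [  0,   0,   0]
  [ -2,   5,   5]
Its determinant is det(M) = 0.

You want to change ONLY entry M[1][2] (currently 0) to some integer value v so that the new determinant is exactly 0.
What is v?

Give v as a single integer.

det is linear in entry M[1][2]: det = old_det + (v - 0) * C_12
Cofactor C_12 = 16
Want det = 0: 0 + (v - 0) * 16 = 0
  (v - 0) = 0 / 16 = 0
  v = 0 + (0) = 0

Answer: 0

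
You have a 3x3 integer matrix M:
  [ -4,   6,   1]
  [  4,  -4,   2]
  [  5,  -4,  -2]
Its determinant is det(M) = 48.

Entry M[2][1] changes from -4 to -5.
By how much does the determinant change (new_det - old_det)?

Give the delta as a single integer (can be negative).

Answer: -12

Derivation:
Cofactor C_21 = 12
Entry delta = -5 - -4 = -1
Det delta = entry_delta * cofactor = -1 * 12 = -12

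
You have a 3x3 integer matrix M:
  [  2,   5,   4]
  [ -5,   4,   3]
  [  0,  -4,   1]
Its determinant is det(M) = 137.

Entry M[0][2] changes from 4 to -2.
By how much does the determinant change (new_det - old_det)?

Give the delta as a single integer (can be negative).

Cofactor C_02 = 20
Entry delta = -2 - 4 = -6
Det delta = entry_delta * cofactor = -6 * 20 = -120

Answer: -120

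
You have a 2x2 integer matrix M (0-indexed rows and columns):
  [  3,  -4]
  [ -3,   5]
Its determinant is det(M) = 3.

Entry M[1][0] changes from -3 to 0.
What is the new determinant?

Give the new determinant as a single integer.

det is linear in row 1: changing M[1][0] by delta changes det by delta * cofactor(1,0).
Cofactor C_10 = (-1)^(1+0) * minor(1,0) = 4
Entry delta = 0 - -3 = 3
Det delta = 3 * 4 = 12
New det = 3 + 12 = 15

Answer: 15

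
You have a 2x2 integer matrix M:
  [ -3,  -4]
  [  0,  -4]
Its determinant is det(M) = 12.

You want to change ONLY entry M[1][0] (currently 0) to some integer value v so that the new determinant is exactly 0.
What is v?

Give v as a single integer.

Answer: -3

Derivation:
det is linear in entry M[1][0]: det = old_det + (v - 0) * C_10
Cofactor C_10 = 4
Want det = 0: 12 + (v - 0) * 4 = 0
  (v - 0) = -12 / 4 = -3
  v = 0 + (-3) = -3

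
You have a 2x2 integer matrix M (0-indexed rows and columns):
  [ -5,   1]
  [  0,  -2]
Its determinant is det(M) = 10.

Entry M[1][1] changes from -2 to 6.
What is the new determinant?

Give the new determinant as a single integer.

det is linear in row 1: changing M[1][1] by delta changes det by delta * cofactor(1,1).
Cofactor C_11 = (-1)^(1+1) * minor(1,1) = -5
Entry delta = 6 - -2 = 8
Det delta = 8 * -5 = -40
New det = 10 + -40 = -30

Answer: -30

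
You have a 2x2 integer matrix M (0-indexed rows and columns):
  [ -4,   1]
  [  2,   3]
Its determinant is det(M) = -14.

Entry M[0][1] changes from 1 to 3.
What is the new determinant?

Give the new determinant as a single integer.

det is linear in row 0: changing M[0][1] by delta changes det by delta * cofactor(0,1).
Cofactor C_01 = (-1)^(0+1) * minor(0,1) = -2
Entry delta = 3 - 1 = 2
Det delta = 2 * -2 = -4
New det = -14 + -4 = -18

Answer: -18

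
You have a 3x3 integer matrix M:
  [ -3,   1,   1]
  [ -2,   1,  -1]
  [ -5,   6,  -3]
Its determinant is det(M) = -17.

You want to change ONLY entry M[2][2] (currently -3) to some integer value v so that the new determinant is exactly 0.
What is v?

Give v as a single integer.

det is linear in entry M[2][2]: det = old_det + (v - -3) * C_22
Cofactor C_22 = -1
Want det = 0: -17 + (v - -3) * -1 = 0
  (v - -3) = 17 / -1 = -17
  v = -3 + (-17) = -20

Answer: -20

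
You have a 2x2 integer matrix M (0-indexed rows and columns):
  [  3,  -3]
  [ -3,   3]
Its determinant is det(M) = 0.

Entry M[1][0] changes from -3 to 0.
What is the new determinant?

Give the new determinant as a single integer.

det is linear in row 1: changing M[1][0] by delta changes det by delta * cofactor(1,0).
Cofactor C_10 = (-1)^(1+0) * minor(1,0) = 3
Entry delta = 0 - -3 = 3
Det delta = 3 * 3 = 9
New det = 0 + 9 = 9

Answer: 9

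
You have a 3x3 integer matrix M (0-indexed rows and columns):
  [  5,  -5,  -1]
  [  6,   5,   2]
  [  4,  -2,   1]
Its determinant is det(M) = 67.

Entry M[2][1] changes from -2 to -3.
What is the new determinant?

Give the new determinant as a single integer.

Answer: 83

Derivation:
det is linear in row 2: changing M[2][1] by delta changes det by delta * cofactor(2,1).
Cofactor C_21 = (-1)^(2+1) * minor(2,1) = -16
Entry delta = -3 - -2 = -1
Det delta = -1 * -16 = 16
New det = 67 + 16 = 83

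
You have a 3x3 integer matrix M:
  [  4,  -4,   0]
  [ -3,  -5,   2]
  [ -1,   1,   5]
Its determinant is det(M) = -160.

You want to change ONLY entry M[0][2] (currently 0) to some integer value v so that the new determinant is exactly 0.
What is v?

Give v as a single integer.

Answer: -20

Derivation:
det is linear in entry M[0][2]: det = old_det + (v - 0) * C_02
Cofactor C_02 = -8
Want det = 0: -160 + (v - 0) * -8 = 0
  (v - 0) = 160 / -8 = -20
  v = 0 + (-20) = -20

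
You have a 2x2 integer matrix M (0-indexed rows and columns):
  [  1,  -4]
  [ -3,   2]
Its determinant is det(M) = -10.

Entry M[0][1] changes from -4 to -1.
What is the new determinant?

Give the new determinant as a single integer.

Answer: -1

Derivation:
det is linear in row 0: changing M[0][1] by delta changes det by delta * cofactor(0,1).
Cofactor C_01 = (-1)^(0+1) * minor(0,1) = 3
Entry delta = -1 - -4 = 3
Det delta = 3 * 3 = 9
New det = -10 + 9 = -1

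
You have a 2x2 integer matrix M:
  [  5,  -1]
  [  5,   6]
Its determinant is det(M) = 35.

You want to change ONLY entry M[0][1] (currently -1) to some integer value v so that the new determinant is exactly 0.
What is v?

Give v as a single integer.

det is linear in entry M[0][1]: det = old_det + (v - -1) * C_01
Cofactor C_01 = -5
Want det = 0: 35 + (v - -1) * -5 = 0
  (v - -1) = -35 / -5 = 7
  v = -1 + (7) = 6

Answer: 6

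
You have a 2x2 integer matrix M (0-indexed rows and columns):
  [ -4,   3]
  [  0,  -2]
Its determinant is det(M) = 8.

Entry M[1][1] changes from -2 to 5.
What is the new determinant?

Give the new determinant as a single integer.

det is linear in row 1: changing M[1][1] by delta changes det by delta * cofactor(1,1).
Cofactor C_11 = (-1)^(1+1) * minor(1,1) = -4
Entry delta = 5 - -2 = 7
Det delta = 7 * -4 = -28
New det = 8 + -28 = -20

Answer: -20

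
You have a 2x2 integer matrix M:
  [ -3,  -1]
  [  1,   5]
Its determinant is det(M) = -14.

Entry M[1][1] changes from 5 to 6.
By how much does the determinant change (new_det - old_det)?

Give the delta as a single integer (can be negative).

Cofactor C_11 = -3
Entry delta = 6 - 5 = 1
Det delta = entry_delta * cofactor = 1 * -3 = -3

Answer: -3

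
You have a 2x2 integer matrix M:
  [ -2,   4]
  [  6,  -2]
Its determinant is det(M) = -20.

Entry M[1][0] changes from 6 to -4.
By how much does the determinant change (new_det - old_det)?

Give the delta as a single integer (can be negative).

Answer: 40

Derivation:
Cofactor C_10 = -4
Entry delta = -4 - 6 = -10
Det delta = entry_delta * cofactor = -10 * -4 = 40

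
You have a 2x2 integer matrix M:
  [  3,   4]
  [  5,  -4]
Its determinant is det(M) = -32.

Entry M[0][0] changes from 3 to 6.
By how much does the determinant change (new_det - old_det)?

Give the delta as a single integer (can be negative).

Cofactor C_00 = -4
Entry delta = 6 - 3 = 3
Det delta = entry_delta * cofactor = 3 * -4 = -12

Answer: -12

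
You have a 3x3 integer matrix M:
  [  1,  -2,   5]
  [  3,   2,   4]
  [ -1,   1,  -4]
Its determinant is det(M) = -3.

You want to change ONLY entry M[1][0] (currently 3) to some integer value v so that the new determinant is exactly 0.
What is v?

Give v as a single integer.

Answer: 2

Derivation:
det is linear in entry M[1][0]: det = old_det + (v - 3) * C_10
Cofactor C_10 = -3
Want det = 0: -3 + (v - 3) * -3 = 0
  (v - 3) = 3 / -3 = -1
  v = 3 + (-1) = 2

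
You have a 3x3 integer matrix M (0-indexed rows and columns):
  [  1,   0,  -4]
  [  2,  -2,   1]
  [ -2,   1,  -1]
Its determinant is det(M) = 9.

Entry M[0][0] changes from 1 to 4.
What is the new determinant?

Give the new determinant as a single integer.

det is linear in row 0: changing M[0][0] by delta changes det by delta * cofactor(0,0).
Cofactor C_00 = (-1)^(0+0) * minor(0,0) = 1
Entry delta = 4 - 1 = 3
Det delta = 3 * 1 = 3
New det = 9 + 3 = 12

Answer: 12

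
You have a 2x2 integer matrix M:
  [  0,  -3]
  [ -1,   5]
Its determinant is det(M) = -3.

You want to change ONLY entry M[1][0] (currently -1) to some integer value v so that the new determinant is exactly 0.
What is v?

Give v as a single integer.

Answer: 0

Derivation:
det is linear in entry M[1][0]: det = old_det + (v - -1) * C_10
Cofactor C_10 = 3
Want det = 0: -3 + (v - -1) * 3 = 0
  (v - -1) = 3 / 3 = 1
  v = -1 + (1) = 0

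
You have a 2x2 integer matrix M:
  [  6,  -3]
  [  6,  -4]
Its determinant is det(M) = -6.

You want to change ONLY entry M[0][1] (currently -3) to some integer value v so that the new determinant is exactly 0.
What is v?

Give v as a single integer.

det is linear in entry M[0][1]: det = old_det + (v - -3) * C_01
Cofactor C_01 = -6
Want det = 0: -6 + (v - -3) * -6 = 0
  (v - -3) = 6 / -6 = -1
  v = -3 + (-1) = -4

Answer: -4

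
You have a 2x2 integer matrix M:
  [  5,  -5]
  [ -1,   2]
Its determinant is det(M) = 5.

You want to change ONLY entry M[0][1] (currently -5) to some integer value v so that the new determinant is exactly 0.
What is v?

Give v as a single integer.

Answer: -10

Derivation:
det is linear in entry M[0][1]: det = old_det + (v - -5) * C_01
Cofactor C_01 = 1
Want det = 0: 5 + (v - -5) * 1 = 0
  (v - -5) = -5 / 1 = -5
  v = -5 + (-5) = -10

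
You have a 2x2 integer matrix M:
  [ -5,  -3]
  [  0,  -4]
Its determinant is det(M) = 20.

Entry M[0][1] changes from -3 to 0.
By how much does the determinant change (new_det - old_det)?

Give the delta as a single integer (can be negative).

Cofactor C_01 = 0
Entry delta = 0 - -3 = 3
Det delta = entry_delta * cofactor = 3 * 0 = 0

Answer: 0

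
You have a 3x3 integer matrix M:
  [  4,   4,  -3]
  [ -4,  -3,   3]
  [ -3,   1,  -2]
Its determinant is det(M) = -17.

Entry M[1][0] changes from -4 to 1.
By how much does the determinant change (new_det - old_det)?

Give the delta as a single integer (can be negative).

Cofactor C_10 = 5
Entry delta = 1 - -4 = 5
Det delta = entry_delta * cofactor = 5 * 5 = 25

Answer: 25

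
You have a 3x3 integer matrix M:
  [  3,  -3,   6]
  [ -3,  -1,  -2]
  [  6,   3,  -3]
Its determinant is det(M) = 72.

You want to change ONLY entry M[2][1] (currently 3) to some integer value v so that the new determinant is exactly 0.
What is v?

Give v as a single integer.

Answer: 9

Derivation:
det is linear in entry M[2][1]: det = old_det + (v - 3) * C_21
Cofactor C_21 = -12
Want det = 0: 72 + (v - 3) * -12 = 0
  (v - 3) = -72 / -12 = 6
  v = 3 + (6) = 9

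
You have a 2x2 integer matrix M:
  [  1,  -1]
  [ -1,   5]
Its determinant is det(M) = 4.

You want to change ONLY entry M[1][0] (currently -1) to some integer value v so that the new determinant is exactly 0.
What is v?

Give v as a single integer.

det is linear in entry M[1][0]: det = old_det + (v - -1) * C_10
Cofactor C_10 = 1
Want det = 0: 4 + (v - -1) * 1 = 0
  (v - -1) = -4 / 1 = -4
  v = -1 + (-4) = -5

Answer: -5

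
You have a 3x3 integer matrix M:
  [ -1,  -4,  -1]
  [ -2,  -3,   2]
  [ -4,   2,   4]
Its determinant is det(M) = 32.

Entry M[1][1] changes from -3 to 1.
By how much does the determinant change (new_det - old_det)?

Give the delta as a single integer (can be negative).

Answer: -32

Derivation:
Cofactor C_11 = -8
Entry delta = 1 - -3 = 4
Det delta = entry_delta * cofactor = 4 * -8 = -32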